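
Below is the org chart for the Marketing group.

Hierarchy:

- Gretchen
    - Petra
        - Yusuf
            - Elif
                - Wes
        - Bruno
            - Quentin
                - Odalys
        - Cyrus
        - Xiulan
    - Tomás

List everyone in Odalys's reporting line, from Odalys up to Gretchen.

Odalys -> Quentin -> Bruno -> Petra -> Gretchen

Odalys reports to Quentin. Quentin reports to Bruno. Bruno reports to Petra. Petra reports to Gretchen. Gretchen is at the top.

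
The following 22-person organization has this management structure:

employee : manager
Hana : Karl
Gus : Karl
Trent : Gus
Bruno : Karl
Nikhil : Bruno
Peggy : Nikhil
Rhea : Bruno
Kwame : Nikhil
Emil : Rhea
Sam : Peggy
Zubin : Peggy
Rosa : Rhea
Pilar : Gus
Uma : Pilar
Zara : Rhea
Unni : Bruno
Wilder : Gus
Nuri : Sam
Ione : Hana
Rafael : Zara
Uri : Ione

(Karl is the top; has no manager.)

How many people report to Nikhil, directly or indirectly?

5

Nikhil directly manages Peggy, Kwame. Under Peggy: Zubin, Sam, Nuri (3). Kwame has no reports. So Nikhil's organization is 2 direct reports plus everyone under them: 4 + 1 = 5.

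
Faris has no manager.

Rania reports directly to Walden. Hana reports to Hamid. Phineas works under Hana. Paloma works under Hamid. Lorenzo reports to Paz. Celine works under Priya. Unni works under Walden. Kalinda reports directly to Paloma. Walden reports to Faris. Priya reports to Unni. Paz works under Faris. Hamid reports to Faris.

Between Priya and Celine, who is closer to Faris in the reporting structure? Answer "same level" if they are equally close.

Priya is 3 levels below Faris; Celine is 4. Priya is higher.

Priya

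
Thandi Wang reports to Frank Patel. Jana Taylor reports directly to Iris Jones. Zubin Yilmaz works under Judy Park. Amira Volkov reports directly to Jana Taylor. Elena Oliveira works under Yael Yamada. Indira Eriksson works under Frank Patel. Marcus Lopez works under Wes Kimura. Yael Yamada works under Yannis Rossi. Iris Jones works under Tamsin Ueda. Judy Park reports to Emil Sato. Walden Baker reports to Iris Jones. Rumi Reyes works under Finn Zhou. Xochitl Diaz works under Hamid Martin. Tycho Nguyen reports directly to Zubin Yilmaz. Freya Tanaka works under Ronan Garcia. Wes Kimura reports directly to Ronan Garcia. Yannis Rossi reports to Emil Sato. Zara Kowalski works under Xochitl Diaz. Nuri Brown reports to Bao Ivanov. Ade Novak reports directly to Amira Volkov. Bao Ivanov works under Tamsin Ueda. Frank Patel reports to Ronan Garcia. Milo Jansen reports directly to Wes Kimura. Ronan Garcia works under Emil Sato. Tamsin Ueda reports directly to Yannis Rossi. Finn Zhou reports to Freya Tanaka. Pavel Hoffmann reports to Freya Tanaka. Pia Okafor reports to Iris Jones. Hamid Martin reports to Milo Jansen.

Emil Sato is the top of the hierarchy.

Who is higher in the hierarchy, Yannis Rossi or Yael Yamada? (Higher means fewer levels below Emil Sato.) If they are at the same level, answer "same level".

Yannis Rossi

Yannis Rossi is 1 level below Emil Sato; Yael Yamada is 2. Yannis Rossi is higher.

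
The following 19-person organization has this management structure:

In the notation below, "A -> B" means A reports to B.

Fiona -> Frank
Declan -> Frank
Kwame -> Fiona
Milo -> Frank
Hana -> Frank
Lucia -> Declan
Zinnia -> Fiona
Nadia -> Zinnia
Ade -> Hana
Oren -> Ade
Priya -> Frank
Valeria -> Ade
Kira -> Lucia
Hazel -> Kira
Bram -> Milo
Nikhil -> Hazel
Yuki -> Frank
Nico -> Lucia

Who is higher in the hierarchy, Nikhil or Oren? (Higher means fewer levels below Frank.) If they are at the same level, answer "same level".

Oren

Nikhil is 5 levels below Frank; Oren is 3. Oren is higher.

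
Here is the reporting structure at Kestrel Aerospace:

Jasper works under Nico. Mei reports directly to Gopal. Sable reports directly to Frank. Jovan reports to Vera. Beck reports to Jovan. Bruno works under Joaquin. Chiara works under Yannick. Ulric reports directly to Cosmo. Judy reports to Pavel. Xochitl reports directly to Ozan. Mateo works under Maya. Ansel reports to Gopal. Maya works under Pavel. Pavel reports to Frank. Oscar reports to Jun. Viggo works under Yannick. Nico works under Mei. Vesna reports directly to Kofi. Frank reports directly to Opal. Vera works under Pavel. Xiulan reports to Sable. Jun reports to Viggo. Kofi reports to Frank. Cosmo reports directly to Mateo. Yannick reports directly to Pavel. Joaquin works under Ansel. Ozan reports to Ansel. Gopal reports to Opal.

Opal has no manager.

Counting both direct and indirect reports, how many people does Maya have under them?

Maya directly manages Mateo. Under Mateo: Cosmo, Ulric (2). That's 3 in total.

3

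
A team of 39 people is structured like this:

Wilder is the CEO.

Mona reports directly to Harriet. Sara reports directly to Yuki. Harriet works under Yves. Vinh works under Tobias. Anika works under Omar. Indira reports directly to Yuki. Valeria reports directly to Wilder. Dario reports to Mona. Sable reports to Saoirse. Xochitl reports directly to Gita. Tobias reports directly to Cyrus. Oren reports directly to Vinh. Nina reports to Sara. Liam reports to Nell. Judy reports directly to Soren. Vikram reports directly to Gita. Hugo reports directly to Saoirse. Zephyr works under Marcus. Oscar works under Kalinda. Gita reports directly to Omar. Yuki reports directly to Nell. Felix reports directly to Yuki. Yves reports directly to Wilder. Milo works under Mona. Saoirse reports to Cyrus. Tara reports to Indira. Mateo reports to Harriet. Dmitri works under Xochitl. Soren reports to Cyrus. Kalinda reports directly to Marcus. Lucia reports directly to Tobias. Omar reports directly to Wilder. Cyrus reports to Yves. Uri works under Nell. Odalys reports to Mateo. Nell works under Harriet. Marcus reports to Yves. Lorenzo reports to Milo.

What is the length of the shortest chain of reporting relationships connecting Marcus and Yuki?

Marcus is 1 level below Yves, and Yuki is 3 levels below Yves (their lowest common manager). The shortest path runs up from Marcus to Yves and back down to Yuki: 1 + 3 = 4 links.

4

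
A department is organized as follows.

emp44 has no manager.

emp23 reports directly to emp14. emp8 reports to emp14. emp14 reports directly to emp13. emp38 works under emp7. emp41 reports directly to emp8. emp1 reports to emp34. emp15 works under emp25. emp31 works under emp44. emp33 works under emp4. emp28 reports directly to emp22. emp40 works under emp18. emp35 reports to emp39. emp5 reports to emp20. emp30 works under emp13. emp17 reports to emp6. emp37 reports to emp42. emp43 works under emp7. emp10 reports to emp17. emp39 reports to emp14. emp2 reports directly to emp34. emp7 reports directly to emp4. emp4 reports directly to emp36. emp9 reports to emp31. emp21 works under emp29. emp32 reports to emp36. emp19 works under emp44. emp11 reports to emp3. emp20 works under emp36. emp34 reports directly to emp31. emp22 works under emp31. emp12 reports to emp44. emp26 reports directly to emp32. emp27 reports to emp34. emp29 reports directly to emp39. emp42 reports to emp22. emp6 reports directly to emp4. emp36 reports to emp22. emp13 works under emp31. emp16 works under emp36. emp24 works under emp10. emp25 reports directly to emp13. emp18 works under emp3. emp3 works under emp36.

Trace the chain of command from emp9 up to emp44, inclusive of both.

emp9 -> emp31 -> emp44

emp9 reports to emp31. emp31 reports to emp44. emp44 is at the top.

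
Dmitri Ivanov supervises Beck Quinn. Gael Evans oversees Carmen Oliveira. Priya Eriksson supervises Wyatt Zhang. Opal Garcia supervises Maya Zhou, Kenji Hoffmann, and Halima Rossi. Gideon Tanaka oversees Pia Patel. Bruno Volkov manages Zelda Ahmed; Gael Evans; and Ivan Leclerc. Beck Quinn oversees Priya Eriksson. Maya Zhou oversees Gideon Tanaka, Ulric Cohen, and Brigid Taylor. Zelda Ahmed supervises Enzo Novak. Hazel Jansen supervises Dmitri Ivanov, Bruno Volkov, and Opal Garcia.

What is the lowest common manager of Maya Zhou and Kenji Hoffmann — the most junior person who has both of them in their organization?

Maya Zhou's chain of managers is Opal Garcia, Hazel Jansen. Kenji Hoffmann's chain of managers is Opal Garcia, Hazel Jansen. The first manager that appears in both chains is Opal Garcia.

Opal Garcia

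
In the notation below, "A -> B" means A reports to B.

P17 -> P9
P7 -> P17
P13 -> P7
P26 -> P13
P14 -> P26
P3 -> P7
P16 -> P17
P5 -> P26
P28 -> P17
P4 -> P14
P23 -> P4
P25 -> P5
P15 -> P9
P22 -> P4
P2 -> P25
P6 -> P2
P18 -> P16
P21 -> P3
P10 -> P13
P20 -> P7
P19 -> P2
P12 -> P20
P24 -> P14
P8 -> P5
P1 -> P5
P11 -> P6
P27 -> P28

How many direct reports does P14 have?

2

P14 directly manages P4, P24. That is 2 direct reports.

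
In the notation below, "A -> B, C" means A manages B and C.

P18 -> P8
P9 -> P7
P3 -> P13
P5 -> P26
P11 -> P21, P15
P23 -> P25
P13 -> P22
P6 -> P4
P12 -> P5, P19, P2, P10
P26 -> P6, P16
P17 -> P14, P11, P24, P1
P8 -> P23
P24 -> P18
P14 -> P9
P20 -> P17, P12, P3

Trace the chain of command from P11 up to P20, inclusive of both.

P11 reports to P17. P17 reports to P20. P20 is at the top.

P11 -> P17 -> P20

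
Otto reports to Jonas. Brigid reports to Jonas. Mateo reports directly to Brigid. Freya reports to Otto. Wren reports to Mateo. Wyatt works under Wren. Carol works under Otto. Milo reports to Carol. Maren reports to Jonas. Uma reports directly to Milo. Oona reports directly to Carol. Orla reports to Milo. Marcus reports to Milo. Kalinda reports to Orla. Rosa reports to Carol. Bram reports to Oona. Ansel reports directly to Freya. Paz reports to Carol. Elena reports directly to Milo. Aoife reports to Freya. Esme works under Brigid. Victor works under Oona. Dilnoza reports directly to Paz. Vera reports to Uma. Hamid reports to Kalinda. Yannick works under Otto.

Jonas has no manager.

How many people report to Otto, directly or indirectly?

Otto directly manages Freya, Carol, Yannick. Under Freya: Aoife, Ansel (2). Under Carol: Paz, Dilnoza, Rosa, Oona, Victor, Bram, Milo, Elena, Marcus, Orla, Kalinda, Hamid, Uma, Vera (14). Yannick has no reports. So Otto's organization is 3 direct reports plus everyone under them: 3 + 15 + 1 = 19.

19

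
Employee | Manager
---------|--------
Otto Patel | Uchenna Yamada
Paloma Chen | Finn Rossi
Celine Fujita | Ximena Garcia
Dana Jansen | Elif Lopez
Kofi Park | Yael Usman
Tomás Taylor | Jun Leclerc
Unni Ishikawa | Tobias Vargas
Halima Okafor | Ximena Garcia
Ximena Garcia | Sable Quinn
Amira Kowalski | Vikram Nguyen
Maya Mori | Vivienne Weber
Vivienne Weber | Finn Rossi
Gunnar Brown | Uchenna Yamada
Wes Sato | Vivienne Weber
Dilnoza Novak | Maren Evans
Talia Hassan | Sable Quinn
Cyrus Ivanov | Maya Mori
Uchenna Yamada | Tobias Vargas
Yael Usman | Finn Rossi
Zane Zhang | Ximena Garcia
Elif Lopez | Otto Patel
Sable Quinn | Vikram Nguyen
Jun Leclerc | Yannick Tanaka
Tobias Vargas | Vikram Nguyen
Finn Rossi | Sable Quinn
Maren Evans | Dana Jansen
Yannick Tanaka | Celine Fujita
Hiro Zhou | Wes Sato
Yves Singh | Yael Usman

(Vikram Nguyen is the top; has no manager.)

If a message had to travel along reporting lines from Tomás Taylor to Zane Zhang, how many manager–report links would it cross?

Tomás Taylor is 4 levels below Ximena Garcia, and Zane Zhang is 1 level below Ximena Garcia (their lowest common manager). The shortest path runs up from Tomás Taylor to Ximena Garcia and back down to Zane Zhang: 4 + 1 = 5 links.

5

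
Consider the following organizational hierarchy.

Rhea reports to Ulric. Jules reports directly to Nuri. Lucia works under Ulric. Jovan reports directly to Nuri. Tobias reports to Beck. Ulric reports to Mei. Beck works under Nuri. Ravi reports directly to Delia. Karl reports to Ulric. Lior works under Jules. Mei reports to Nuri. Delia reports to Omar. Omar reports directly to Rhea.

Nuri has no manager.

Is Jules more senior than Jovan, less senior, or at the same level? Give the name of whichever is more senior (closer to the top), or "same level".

Both Jules and Jovan are 1 level below Nuri.

same level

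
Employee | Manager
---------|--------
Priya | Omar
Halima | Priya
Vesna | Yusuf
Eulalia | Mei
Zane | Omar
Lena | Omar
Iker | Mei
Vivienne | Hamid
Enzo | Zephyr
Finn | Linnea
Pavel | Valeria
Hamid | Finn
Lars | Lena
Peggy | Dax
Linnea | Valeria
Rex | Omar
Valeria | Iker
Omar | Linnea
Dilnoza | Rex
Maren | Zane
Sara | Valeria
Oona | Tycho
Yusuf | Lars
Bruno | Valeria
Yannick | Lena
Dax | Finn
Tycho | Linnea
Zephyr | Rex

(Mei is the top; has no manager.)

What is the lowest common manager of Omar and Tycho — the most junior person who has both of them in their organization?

Linnea

Omar's chain of managers is Linnea, Valeria, Iker, Mei. Tycho's chain of managers is Linnea, Valeria, Iker, Mei. The first manager that appears in both chains is Linnea.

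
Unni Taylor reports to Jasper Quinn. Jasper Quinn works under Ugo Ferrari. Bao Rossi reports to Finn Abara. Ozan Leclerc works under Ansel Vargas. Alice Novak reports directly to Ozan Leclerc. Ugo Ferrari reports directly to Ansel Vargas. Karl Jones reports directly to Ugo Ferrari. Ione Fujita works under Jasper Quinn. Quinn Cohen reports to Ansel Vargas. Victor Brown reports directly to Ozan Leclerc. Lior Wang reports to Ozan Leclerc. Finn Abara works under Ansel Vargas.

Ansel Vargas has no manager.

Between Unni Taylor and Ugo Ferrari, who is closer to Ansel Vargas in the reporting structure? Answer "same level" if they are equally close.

Unni Taylor is 3 levels below Ansel Vargas; Ugo Ferrari is 1. Ugo Ferrari is higher.

Ugo Ferrari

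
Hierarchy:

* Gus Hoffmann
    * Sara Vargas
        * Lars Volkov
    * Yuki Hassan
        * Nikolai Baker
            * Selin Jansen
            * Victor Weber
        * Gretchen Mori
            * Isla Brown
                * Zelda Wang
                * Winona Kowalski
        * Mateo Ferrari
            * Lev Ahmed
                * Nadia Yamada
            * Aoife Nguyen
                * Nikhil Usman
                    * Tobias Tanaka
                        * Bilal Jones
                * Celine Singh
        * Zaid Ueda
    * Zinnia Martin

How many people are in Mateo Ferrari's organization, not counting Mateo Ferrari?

Mateo Ferrari directly manages Lev Ahmed, Aoife Nguyen. Under Lev Ahmed: Nadia Yamada (1). Under Aoife Nguyen: Celine Singh, Nikhil Usman, Tobias Tanaka, Bilal Jones (4). So Mateo Ferrari's organization is 2 direct reports plus everyone under them: 2 + 5 = 7.

7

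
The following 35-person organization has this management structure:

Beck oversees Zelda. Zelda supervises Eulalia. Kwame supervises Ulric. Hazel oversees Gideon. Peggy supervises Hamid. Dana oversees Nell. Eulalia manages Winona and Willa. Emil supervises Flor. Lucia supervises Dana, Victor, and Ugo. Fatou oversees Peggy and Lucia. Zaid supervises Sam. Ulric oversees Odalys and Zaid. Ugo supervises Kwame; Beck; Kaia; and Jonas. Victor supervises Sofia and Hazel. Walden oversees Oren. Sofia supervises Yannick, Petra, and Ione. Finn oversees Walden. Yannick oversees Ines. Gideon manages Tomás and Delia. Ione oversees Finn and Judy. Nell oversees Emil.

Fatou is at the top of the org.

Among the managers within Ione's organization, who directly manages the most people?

Direct-report counts within Ione's organization: Ione has 2; Finn has 1; Walden has 1. The largest is 2, held by Ione.

Ione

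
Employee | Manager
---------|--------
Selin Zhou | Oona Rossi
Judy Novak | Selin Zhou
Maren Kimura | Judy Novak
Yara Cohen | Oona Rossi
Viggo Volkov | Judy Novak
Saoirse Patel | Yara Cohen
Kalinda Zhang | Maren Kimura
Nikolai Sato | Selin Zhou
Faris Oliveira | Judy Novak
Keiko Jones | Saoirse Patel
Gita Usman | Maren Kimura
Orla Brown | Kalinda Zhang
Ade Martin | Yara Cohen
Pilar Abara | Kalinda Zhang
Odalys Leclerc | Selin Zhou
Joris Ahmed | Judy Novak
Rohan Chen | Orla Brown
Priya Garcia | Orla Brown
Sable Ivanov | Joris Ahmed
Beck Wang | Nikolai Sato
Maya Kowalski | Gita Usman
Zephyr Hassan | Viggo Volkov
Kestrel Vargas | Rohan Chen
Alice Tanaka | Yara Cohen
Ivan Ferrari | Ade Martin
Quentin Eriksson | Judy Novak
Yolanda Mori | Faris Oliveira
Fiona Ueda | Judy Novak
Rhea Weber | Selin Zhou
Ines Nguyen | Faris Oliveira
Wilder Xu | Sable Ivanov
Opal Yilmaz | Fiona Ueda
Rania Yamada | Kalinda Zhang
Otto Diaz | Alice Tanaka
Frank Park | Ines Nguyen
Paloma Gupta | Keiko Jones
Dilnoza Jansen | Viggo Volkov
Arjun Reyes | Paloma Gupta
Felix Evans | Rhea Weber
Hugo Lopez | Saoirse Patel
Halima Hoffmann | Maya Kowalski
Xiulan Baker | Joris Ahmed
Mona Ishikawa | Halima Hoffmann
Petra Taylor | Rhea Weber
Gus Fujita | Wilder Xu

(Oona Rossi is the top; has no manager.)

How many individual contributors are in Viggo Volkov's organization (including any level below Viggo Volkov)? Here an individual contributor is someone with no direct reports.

2

The people in Viggo Volkov's organization with no one reporting to them are Dilnoza Jansen, Zephyr Hassan. That is 2.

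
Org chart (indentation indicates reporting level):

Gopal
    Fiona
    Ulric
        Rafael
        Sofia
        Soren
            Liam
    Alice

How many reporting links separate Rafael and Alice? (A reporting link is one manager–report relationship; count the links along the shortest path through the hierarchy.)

3

Rafael is 2 levels below Gopal, and Alice is 1 level below Gopal (their lowest common manager). The shortest path runs up from Rafael to Gopal and back down to Alice: 2 + 1 = 3 links.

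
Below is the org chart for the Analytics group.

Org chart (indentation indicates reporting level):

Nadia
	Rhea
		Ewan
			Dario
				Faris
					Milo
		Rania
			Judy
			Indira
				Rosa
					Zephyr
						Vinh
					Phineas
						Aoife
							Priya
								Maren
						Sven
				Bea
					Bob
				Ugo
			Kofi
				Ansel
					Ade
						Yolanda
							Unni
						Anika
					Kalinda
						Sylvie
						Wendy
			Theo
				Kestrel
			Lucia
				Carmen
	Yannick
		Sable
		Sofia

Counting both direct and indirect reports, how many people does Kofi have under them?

Kofi directly manages Ansel. Under Ansel: Kalinda, Wendy, Sylvie, Ade, Anika, Yolanda, Unni (7). That's 8 in total.

8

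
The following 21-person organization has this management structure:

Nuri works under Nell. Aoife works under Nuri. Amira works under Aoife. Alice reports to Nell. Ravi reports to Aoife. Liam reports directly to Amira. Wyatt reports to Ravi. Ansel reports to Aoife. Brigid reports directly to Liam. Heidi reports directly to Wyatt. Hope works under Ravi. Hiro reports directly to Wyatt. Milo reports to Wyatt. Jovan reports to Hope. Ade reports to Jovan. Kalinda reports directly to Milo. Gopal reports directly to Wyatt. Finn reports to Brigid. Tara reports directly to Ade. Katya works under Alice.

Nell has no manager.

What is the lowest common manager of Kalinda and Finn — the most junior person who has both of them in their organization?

Aoife

Kalinda's chain of managers is Milo, Wyatt, Ravi, Aoife, Nuri, Nell. Finn's chain of managers is Brigid, Liam, Amira, Aoife, Nuri, Nell. The first manager that appears in both chains is Aoife.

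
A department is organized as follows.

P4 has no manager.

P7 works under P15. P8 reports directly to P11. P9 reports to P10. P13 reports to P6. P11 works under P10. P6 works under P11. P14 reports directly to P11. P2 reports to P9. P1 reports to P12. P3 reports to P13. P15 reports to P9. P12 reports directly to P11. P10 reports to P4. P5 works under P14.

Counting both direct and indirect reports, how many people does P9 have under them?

P9 directly manages P15, P2. Under P15: P7 (1). P2 has no reports. So P9's organization is 2 direct reports plus everyone under them: 2 + 1 = 3.

3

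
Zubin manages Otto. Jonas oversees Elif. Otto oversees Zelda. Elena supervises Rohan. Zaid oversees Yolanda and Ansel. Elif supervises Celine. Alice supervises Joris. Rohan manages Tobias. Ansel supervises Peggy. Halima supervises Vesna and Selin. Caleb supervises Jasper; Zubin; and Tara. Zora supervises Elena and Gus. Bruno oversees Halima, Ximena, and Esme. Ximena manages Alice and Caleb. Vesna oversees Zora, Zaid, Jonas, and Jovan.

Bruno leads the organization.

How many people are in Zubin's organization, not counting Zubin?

Zubin directly manages Otto. Under Otto: Zelda (1). That's 2 in total.

2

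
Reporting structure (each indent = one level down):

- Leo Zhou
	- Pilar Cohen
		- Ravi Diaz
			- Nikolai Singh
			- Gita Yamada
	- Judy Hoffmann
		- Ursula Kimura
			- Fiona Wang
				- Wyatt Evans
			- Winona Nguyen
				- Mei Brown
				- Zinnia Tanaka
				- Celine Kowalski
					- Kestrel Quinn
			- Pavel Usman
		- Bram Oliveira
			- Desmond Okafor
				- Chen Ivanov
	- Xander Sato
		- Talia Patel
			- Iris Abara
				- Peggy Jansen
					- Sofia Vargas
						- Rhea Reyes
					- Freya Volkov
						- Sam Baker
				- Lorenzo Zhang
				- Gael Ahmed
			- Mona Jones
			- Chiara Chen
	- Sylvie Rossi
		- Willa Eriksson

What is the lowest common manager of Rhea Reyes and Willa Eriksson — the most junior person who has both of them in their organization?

Rhea Reyes's chain of managers is Sofia Vargas, Peggy Jansen, Iris Abara, Talia Patel, Xander Sato, Leo Zhou. Willa Eriksson's chain of managers is Sylvie Rossi, Leo Zhou. The first manager that appears in both chains is Leo Zhou.

Leo Zhou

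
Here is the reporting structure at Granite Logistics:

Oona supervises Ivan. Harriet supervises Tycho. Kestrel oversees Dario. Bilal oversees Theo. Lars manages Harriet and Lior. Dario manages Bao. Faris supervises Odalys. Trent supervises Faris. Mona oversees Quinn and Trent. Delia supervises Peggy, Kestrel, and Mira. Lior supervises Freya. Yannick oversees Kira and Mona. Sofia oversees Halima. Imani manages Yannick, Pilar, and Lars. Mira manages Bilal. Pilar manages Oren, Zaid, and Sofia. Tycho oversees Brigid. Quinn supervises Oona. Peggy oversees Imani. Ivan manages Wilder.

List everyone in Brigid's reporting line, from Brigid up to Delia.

Brigid reports to Tycho. Tycho reports to Harriet. Harriet reports to Lars. Lars reports to Imani. Imani reports to Peggy. Peggy reports to Delia. Delia is at the top.

Brigid -> Tycho -> Harriet -> Lars -> Imani -> Peggy -> Delia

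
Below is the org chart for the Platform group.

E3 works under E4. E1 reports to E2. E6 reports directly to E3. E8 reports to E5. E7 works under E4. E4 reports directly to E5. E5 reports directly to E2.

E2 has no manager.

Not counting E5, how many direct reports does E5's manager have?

E5 reports to E2. E2's other direct reports are E1 — 1 peer.

1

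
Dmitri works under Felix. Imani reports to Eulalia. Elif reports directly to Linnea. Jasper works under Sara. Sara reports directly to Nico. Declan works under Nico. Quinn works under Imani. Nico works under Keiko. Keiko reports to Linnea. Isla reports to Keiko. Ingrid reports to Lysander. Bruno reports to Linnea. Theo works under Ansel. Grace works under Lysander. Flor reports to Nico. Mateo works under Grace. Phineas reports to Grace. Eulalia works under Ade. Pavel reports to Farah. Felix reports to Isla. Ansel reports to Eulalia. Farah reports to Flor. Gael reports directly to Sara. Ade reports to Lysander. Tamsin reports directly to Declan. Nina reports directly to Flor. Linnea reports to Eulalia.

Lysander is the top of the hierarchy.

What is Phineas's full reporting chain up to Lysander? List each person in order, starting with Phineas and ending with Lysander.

Phineas -> Grace -> Lysander

Phineas reports to Grace. Grace reports to Lysander. Lysander is at the top.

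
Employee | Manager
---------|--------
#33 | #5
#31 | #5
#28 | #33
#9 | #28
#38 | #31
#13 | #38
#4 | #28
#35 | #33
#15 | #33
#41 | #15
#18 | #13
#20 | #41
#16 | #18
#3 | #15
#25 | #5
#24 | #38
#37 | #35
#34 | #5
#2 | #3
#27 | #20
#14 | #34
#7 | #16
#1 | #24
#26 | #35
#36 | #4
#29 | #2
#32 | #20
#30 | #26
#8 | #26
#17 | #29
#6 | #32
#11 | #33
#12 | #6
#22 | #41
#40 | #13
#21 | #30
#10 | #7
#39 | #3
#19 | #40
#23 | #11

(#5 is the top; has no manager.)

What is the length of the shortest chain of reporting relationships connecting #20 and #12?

#12 is in #20's organization: the chain from #12 up to #20 is #12 → #6 → #32 → #20, which is 3 links.

3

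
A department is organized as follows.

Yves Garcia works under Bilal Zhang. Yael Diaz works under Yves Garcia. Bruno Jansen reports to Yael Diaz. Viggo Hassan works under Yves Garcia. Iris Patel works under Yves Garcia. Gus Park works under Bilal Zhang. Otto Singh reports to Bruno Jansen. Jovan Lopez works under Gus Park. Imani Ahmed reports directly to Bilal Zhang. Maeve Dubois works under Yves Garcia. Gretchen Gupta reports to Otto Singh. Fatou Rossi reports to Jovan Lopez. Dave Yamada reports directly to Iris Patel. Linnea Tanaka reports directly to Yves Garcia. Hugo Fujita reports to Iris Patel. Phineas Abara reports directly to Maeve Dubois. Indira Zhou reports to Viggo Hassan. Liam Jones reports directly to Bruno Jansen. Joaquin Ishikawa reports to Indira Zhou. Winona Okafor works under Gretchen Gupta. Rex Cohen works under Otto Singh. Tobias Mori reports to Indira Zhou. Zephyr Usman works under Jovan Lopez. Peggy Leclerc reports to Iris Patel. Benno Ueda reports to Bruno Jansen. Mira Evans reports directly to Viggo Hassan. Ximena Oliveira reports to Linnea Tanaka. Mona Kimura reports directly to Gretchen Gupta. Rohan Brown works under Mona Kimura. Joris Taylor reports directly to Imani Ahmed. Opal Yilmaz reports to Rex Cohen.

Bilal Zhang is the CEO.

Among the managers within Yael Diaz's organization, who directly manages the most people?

Bruno Jansen

Direct-report counts within Yael Diaz's organization: Yael Diaz has 1; Bruno Jansen has 3; Otto Singh has 2; Rex Cohen has 1; Gretchen Gupta has 2; Mona Kimura has 1. The largest is 3, held by Bruno Jansen.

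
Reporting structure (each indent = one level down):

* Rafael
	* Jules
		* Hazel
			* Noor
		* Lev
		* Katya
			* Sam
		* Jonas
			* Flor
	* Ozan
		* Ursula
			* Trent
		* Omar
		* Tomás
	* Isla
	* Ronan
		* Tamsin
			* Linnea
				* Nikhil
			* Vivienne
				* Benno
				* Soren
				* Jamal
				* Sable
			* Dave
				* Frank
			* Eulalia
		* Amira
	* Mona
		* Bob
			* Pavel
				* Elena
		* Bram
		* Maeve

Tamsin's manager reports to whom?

Rafael

Tamsin reports to Ronan, and Ronan reports to Rafael. So Tamsin's skip-level manager is Rafael.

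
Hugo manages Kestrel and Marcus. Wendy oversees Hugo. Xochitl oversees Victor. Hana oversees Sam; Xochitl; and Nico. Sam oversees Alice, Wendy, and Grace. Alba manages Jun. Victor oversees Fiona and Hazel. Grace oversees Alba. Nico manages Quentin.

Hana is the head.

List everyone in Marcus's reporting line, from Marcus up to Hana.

Marcus -> Hugo -> Wendy -> Sam -> Hana

Marcus reports to Hugo. Hugo reports to Wendy. Wendy reports to Sam. Sam reports to Hana. Hana is at the top.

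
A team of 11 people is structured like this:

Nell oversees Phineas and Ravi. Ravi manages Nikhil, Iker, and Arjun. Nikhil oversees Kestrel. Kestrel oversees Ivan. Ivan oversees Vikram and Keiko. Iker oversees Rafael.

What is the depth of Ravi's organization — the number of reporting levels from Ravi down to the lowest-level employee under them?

4

The longest chain under Ravi runs Ravi → Nikhil → Kestrel → Ivan → Keiko, which is 4 levels below Ravi.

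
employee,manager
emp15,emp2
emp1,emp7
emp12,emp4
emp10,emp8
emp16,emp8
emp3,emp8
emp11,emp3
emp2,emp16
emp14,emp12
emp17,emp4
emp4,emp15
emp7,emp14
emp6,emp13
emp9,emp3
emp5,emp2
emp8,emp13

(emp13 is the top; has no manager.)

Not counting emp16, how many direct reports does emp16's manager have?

emp16 reports to emp8. emp8's other direct reports are emp3, emp10 — 2 peers.

2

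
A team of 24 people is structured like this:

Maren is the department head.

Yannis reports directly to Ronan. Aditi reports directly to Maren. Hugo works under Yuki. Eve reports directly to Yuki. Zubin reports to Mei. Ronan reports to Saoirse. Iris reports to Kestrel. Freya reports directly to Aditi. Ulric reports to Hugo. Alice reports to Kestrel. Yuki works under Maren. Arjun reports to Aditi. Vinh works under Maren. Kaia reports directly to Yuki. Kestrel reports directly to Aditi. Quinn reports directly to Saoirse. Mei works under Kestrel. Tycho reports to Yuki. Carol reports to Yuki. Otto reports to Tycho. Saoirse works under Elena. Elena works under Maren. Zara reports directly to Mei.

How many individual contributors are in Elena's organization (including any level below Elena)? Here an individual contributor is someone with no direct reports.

The people in Elena's organization with no one reporting to them are Yannis, Quinn. That is 2.

2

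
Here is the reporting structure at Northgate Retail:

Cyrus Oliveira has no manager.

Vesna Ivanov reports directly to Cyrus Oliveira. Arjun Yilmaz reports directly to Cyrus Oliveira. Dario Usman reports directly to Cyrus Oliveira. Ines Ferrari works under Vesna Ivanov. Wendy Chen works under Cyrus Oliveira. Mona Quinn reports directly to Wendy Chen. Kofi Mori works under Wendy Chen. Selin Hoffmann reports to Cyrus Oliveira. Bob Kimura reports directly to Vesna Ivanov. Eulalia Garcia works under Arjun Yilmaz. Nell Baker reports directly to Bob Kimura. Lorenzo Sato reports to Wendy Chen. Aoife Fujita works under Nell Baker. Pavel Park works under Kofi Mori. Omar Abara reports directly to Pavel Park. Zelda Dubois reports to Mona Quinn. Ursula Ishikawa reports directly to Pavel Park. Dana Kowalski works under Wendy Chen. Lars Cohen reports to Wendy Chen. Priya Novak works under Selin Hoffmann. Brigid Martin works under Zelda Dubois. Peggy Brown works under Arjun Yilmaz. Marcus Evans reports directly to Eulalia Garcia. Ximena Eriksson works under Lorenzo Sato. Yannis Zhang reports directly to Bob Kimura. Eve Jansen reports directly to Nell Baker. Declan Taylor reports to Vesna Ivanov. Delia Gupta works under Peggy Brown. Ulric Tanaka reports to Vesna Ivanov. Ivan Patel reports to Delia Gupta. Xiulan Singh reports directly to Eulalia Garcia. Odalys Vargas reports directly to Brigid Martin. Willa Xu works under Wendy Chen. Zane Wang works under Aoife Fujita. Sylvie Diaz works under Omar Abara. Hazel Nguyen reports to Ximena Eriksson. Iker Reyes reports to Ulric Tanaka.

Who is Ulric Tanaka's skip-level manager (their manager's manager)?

Cyrus Oliveira

Ulric Tanaka reports to Vesna Ivanov, and Vesna Ivanov reports to Cyrus Oliveira. So Ulric Tanaka's skip-level manager is Cyrus Oliveira.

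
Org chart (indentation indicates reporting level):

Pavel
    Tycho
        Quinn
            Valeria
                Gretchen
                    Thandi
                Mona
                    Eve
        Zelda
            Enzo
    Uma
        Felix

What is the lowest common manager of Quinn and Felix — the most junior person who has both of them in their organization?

Quinn's chain of managers is Tycho, Pavel. Felix's chain of managers is Uma, Pavel. The first manager that appears in both chains is Pavel.

Pavel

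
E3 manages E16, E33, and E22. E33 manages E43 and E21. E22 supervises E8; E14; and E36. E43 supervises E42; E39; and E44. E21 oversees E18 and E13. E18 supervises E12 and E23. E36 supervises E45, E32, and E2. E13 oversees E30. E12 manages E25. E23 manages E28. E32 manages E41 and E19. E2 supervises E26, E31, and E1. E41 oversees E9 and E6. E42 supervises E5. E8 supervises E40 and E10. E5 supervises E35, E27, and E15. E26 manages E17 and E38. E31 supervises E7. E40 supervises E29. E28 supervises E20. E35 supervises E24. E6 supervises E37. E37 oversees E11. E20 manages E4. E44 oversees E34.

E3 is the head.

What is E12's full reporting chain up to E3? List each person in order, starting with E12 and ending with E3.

E12 -> E18 -> E21 -> E33 -> E3

E12 reports to E18. E18 reports to E21. E21 reports to E33. E33 reports to E3. E3 is at the top.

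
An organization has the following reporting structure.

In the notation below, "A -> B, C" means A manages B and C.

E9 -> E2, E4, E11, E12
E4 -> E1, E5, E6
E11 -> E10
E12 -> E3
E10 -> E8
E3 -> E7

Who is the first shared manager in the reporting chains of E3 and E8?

E9

E3's chain of managers is E12, E9. E8's chain of managers is E10, E11, E9. The first manager that appears in both chains is E9.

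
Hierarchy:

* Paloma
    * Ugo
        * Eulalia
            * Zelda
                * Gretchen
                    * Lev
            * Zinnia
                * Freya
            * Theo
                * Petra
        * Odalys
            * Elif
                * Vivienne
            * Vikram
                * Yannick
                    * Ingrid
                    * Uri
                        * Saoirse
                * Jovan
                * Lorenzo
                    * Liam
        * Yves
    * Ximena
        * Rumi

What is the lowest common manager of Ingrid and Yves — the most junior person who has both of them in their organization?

Ingrid's chain of managers is Yannick, Vikram, Odalys, Ugo, Paloma. Yves's chain of managers is Ugo, Paloma. The first manager that appears in both chains is Ugo.

Ugo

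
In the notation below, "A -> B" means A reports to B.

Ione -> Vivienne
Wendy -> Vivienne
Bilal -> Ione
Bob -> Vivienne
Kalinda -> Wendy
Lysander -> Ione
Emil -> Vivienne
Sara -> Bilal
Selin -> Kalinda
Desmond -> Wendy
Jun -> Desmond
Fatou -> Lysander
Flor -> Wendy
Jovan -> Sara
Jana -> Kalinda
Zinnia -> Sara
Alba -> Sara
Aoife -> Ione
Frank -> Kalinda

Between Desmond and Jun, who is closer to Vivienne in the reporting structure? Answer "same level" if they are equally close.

Desmond

Desmond is 2 levels below Vivienne; Jun is 3. Desmond is higher.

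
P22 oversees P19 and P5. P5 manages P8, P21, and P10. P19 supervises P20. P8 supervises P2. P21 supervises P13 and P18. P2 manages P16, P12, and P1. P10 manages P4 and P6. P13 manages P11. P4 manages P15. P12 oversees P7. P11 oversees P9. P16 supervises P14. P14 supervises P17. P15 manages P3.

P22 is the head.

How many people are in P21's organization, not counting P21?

P21 directly manages P13, P18. Under P13: P11, P9 (2). P18 has no reports. So P21's organization is 2 direct reports plus everyone under them: 3 + 1 = 4.

4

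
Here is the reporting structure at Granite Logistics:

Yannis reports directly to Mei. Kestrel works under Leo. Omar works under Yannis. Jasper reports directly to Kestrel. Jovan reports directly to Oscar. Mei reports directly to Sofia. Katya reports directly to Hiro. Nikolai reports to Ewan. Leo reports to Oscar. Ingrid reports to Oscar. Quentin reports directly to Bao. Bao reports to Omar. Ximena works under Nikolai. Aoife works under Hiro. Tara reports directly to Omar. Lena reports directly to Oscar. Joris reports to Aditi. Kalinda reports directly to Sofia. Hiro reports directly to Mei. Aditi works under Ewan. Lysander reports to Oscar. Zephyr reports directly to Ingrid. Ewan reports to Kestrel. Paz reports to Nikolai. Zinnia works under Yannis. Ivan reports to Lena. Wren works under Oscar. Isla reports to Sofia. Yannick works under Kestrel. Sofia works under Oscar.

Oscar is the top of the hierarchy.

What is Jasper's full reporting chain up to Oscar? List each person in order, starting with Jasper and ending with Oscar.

Jasper -> Kestrel -> Leo -> Oscar

Jasper reports to Kestrel. Kestrel reports to Leo. Leo reports to Oscar. Oscar is at the top.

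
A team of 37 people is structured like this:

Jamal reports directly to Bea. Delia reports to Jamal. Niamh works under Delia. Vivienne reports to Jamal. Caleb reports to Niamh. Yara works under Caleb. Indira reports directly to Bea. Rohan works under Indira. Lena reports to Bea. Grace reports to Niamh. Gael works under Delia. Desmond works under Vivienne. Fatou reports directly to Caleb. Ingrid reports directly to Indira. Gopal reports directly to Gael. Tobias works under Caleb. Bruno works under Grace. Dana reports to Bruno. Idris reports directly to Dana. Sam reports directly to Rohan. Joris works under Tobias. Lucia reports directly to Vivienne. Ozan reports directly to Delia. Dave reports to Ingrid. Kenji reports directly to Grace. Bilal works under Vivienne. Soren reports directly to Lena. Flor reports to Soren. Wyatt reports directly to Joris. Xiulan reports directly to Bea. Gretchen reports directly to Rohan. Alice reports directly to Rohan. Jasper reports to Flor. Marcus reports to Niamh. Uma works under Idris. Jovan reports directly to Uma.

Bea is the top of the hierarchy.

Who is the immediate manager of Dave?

Dave reports directly to Ingrid.

Ingrid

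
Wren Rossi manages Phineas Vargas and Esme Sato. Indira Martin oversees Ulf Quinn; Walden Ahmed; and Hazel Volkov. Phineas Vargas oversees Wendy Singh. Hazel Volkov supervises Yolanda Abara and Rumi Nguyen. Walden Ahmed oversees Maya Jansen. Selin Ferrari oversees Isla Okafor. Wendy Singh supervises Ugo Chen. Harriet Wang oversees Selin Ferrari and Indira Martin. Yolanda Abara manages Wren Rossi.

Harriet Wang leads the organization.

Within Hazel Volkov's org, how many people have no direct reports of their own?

3

The people in Hazel Volkov's organization with no one reporting to them are Rumi Nguyen, Esme Sato, Ugo Chen. That is 3.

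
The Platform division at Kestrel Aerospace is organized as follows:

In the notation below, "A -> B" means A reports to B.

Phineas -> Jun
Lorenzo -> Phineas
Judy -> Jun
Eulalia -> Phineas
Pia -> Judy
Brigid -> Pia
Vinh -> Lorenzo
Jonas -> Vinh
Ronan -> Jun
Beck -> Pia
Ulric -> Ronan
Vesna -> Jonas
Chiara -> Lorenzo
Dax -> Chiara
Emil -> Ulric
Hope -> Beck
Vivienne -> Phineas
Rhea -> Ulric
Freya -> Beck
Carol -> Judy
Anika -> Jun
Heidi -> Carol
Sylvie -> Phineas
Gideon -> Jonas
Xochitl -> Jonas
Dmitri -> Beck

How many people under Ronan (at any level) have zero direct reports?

The people in Ronan's organization with no one reporting to them are Rhea, Emil. That is 2.

2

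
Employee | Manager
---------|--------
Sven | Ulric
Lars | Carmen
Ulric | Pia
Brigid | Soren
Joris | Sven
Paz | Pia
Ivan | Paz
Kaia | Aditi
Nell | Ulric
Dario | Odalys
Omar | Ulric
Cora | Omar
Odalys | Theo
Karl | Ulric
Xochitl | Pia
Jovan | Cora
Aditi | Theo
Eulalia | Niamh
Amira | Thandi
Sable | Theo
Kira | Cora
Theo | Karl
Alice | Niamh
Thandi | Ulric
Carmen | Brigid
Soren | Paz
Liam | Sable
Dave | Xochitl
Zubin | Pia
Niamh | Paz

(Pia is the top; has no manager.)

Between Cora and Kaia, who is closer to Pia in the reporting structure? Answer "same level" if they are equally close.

Cora

Cora is 3 levels below Pia; Kaia is 5. Cora is higher.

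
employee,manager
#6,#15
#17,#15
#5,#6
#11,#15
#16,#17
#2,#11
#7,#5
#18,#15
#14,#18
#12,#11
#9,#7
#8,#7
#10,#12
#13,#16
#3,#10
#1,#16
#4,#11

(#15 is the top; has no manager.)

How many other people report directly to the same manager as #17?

#17 reports to #15. #15's other direct reports are #6, #11, #18 — 3 peers.

3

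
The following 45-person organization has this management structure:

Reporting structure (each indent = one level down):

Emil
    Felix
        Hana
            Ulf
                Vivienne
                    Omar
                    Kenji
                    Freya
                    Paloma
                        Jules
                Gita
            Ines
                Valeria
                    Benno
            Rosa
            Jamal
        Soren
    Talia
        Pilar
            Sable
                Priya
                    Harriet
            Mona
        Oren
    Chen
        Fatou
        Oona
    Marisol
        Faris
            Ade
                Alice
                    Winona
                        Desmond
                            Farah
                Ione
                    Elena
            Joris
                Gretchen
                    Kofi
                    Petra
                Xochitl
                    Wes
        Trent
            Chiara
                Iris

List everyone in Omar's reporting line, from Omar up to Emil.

Omar -> Vivienne -> Ulf -> Hana -> Felix -> Emil

Omar reports to Vivienne. Vivienne reports to Ulf. Ulf reports to Hana. Hana reports to Felix. Felix reports to Emil. Emil is at the top.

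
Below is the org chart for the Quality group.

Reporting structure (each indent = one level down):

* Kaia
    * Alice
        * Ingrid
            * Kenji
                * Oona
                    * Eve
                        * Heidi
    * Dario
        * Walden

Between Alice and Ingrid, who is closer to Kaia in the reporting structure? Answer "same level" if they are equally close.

Alice is 1 level below Kaia; Ingrid is 2. Alice is higher.

Alice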